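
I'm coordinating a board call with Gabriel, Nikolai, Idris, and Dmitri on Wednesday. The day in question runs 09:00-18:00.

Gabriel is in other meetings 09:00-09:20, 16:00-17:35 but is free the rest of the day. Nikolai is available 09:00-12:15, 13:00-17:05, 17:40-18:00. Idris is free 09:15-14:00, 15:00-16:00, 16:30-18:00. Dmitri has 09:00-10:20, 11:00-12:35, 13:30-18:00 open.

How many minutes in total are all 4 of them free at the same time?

Gabriel free: 09:20-16:00, 17:35-18:00 (invert busy blocks within the working day).
Nikolai free: 09:00-12:15, 13:00-17:05, 17:40-18:00.
Idris free: 09:15-14:00, 15:00-16:00, 16:30-18:00.
Dmitri free: 09:00-10:20, 11:00-12:35, 13:30-18:00.
Gabriel ∩ Nikolai: 09:20-12:15, 13:00-16:00, 17:40-18:00.
Gabriel ∩ Nikolai ∩ Idris: 09:20-12:15, 13:00-14:00, 15:00-16:00, 17:40-18:00.
Gabriel ∩ Nikolai ∩ Idris ∩ Dmitri: 09:20-10:20, 11:00-12:15, 13:30-14:00, 15:00-16:00, 17:40-18:00.
Summing the common windows: 60 + 75 + 30 + 60 + 20 = 245 minutes.

245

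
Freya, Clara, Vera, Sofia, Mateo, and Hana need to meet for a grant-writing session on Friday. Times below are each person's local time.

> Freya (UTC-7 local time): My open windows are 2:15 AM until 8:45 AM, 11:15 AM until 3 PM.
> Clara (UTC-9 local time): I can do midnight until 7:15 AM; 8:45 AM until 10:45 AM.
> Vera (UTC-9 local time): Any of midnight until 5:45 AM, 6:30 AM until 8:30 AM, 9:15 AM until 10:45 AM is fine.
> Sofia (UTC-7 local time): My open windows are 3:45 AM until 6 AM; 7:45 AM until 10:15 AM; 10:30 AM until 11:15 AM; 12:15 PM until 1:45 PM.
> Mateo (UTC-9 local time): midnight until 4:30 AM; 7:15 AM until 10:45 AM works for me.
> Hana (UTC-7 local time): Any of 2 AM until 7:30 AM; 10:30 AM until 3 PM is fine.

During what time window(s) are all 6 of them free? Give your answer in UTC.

10:45-13:00, 19:15-19:45

Freya in UTC: 09:15-15:45, 18:15-22:00 (add 7h to convert from UTC-7).
Clara in UTC: 09:00-16:15, 17:45-19:45 (add 9h to convert from UTC-9).
Vera in UTC: 09:00-14:45, 15:30-17:30, 18:15-19:45 (add 9h to convert from UTC-9).
Sofia in UTC: 10:45-13:00, 14:45-17:15, 17:30-18:15, 19:15-20:45 (add 7h to convert from UTC-7).
Mateo in UTC: 09:00-13:30, 16:15-19:45 (add 9h to convert from UTC-9).
Hana in UTC: 09:00-14:30, 17:30-22:00 (add 7h to convert from UTC-7).
Freya ∩ Clara: 09:15-15:45, 18:15-19:45.
Freya ∩ Clara ∩ Vera: 09:15-14:45, 15:30-15:45, 18:15-19:45.
Freya ∩ Clara ∩ Vera ∩ Sofia: 10:45-13:00, 15:30-15:45, 19:15-19:45.
Freya ∩ Clara ∩ Vera ∩ Sofia ∩ Mateo: 10:45-13:00, 19:15-19:45.
Freya ∩ Clara ∩ Vera ∩ Sofia ∩ Mateo ∩ Hana: 10:45-13:00, 19:15-19:45.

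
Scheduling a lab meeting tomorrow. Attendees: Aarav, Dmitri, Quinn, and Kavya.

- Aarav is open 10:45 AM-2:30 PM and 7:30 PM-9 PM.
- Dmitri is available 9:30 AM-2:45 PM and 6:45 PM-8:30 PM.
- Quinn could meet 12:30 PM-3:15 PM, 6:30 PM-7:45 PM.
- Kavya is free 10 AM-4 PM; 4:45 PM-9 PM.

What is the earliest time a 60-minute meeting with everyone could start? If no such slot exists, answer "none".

Aarav ∩ Dmitri: 10:45-14:30, 19:30-20:30.
Aarav ∩ Dmitri ∩ Quinn: 12:30-14:30, 19:30-19:45.
Aarav ∩ Dmitri ∩ Quinn ∩ Kavya: 12:30-14:30, 19:30-19:45.
The first common window of at least 60 minutes is 12:30-14:30, so the earliest start is 12:30.

12:30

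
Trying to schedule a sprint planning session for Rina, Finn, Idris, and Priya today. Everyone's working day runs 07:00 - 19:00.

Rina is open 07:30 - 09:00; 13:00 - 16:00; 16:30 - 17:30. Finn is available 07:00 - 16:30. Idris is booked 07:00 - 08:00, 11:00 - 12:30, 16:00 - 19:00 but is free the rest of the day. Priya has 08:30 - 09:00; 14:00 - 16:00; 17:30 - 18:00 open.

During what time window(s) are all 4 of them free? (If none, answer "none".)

08:30-09:00, 14:00-16:00

Rina free: 07:30-09:00, 13:00-16:00, 16:30-17:30.
Finn free: 07:00-16:30.
Idris free: 08:00-11:00, 12:30-16:00 (invert busy blocks within the working day).
Priya free: 08:30-09:00, 14:00-16:00, 17:30-18:00.
Rina ∩ Finn: 07:30-09:00, 13:00-16:00.
Rina ∩ Finn ∩ Idris: 08:00-09:00, 13:00-16:00.
Rina ∩ Finn ∩ Idris ∩ Priya: 08:30-09:00, 14:00-16:00.
Those are the intersection windows.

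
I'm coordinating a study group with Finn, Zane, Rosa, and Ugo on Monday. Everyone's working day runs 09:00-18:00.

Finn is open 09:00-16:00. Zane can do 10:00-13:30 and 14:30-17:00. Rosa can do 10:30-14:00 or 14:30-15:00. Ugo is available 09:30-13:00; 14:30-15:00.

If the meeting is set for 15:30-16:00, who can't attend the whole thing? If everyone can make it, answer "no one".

Rosa, Ugo

Finn: free for 15:30-16:00. Zane: free for 15:30-16:00. Rosa: not fully free for 15:30-16:00. Ugo: not fully free for 15:30-16:00.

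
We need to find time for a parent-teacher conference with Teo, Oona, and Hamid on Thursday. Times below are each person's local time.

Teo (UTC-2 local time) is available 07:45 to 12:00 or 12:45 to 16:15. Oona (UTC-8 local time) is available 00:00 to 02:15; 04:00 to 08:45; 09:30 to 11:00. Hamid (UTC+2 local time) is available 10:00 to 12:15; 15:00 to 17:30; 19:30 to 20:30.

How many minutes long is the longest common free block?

60

Teo in UTC: 09:45-14:00, 14:45-18:15 (add 2h to convert from UTC-2).
Oona in UTC: 08:00-10:15, 12:00-16:45, 17:30-19:00 (add 8h to convert from UTC-8).
Hamid in UTC: 08:00-10:15, 13:00-15:30, 17:30-18:30 (subtract 2h to convert from UTC+2).
Teo ∩ Oona: 09:45-10:15, 12:00-14:00, 14:45-16:45, 17:30-18:15.
Teo ∩ Oona ∩ Hamid: 09:45-10:15, 13:00-14:00, 14:45-15:30, 17:30-18:15.
The longest is 13:00-14:00 at 60 minutes.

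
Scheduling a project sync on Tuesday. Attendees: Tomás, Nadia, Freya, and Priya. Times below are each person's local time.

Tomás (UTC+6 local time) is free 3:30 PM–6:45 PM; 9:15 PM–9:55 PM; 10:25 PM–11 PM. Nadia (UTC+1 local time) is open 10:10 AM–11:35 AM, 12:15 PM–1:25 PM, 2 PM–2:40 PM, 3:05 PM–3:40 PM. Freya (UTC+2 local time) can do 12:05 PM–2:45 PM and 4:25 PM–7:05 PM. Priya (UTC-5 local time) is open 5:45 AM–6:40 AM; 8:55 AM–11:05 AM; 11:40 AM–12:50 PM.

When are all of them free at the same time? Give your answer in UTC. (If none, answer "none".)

Tomás in UTC: 09:30-12:45, 15:15-15:55, 16:25-17:00 (subtract 6h to convert from UTC+6).
Nadia in UTC: 09:10-10:35, 11:15-12:25, 13:00-13:40, 14:05-14:40 (subtract 1h to convert from UTC+1).
Freya in UTC: 10:05-12:45, 14:25-17:05 (subtract 2h to convert from UTC+2).
Priya in UTC: 10:45-11:40, 13:55-16:05, 16:40-17:50 (add 5h to convert from UTC-5).
Tomás ∩ Nadia: 09:30-10:35, 11:15-12:25.
Tomás ∩ Nadia ∩ Freya: 10:05-10:35, 11:15-12:25.
Tomás ∩ Nadia ∩ Freya ∩ Priya: 11:15-11:40.
So the common availability across everyone is 11:15-11:40.

11:15-11:40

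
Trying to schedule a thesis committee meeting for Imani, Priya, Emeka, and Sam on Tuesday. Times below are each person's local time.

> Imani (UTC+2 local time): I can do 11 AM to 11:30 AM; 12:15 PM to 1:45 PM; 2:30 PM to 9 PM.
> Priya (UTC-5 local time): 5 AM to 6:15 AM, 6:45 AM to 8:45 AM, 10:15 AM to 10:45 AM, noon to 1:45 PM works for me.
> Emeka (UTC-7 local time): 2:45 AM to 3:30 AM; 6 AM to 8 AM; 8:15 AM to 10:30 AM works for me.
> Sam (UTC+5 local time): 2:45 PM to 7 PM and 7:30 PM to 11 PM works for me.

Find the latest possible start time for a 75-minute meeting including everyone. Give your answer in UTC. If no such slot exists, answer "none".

Imani in UTC: 09:00-09:30, 10:15-11:45, 12:30-19:00 (subtract 2h to convert from UTC+2).
Priya in UTC: 10:00-11:15, 11:45-13:45, 15:15-15:45, 17:00-18:45 (add 5h to convert from UTC-5).
Emeka in UTC: 09:45-10:30, 13:00-15:00, 15:15-17:30 (add 7h to convert from UTC-7).
Sam in UTC: 09:45-14:00, 14:30-18:00 (subtract 5h to convert from UTC+5).
Imani ∩ Priya: 10:15-11:15, 12:30-13:45, 15:15-15:45, 17:00-18:45.
Imani ∩ Priya ∩ Emeka: 10:15-10:30, 13:00-13:45, 15:15-15:45, 17:00-17:30.
Imani ∩ Priya ∩ Emeka ∩ Sam: 10:15-10:30, 13:00-13:45, 15:15-15:45, 17:00-17:30.
No common window is at least 75 minutes long.

none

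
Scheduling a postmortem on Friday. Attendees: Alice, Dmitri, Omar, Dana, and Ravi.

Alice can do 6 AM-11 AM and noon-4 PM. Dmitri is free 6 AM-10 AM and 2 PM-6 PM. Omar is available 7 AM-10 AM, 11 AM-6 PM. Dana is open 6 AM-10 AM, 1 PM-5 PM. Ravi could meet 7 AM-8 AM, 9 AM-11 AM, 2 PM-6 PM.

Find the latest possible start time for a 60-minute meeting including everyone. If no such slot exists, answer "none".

Alice ∩ Dmitri: 06:00-10:00, 14:00-16:00.
Alice ∩ Dmitri ∩ Omar: 07:00-10:00, 14:00-16:00.
Alice ∩ Dmitri ∩ Omar ∩ Dana: 07:00-10:00, 14:00-16:00.
Alice ∩ Dmitri ∩ Omar ∩ Dana ∩ Ravi: 07:00-08:00, 09:00-10:00, 14:00-16:00.
So the common availability across everyone is 07:00-08:00, 09:00-10:00, 14:00-16:00.
The last common window of at least 60 minutes is 14:00-16:00; a 60-minute meeting can start as late as 15:00 and still end by 16:00.

15:00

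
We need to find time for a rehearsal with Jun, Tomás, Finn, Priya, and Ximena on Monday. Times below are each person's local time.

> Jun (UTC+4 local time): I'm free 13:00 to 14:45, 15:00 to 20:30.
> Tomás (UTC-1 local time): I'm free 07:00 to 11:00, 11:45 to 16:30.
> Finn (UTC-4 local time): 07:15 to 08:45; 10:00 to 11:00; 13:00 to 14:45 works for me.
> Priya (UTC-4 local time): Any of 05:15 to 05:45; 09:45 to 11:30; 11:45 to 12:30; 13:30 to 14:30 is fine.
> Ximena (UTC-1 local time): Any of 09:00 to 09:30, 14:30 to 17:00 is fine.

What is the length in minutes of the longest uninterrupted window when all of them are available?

Jun in UTC: 09:00-10:45, 11:00-16:30 (subtract 4h to convert from UTC+4).
Tomás in UTC: 08:00-12:00, 12:45-17:30 (add 1h to convert from UTC-1).
Finn in UTC: 11:15-12:45, 14:00-15:00, 17:00-18:45 (add 4h to convert from UTC-4).
Priya in UTC: 09:15-09:45, 13:45-15:30, 15:45-16:30, 17:30-18:30 (add 4h to convert from UTC-4).
Ximena in UTC: 10:00-10:30, 15:30-18:00 (add 1h to convert from UTC-1).
Jun ∩ Tomás: 09:00-10:45, 11:00-12:00, 12:45-16:30.
Jun ∩ Tomás ∩ Finn: 11:15-12:00, 14:00-15:00.
Jun ∩ Tomás ∩ Finn ∩ Priya: 14:00-15:00.
Jun ∩ Tomás ∩ Finn ∩ Priya ∩ Ximena: ∅.
There is no time when everyone is free.
No common window exists, so the longest block is 0 minutes.

0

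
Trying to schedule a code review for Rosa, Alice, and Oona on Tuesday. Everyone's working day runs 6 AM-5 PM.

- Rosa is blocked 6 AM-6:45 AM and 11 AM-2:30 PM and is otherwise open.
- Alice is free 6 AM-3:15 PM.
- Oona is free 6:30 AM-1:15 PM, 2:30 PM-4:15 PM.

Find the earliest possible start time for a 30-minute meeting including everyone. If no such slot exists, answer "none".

Rosa free: 06:45-11:00, 14:30-17:00 (invert busy blocks within the working day).
Alice free: 06:00-15:15.
Oona free: 06:30-13:15, 14:30-16:15.
Rosa ∩ Alice: 06:45-11:00, 14:30-15:15.
Rosa ∩ Alice ∩ Oona: 06:45-11:00, 14:30-15:15.
The first common window of at least 30 minutes is 06:45-11:00, so the earliest start is 06:45.

06:45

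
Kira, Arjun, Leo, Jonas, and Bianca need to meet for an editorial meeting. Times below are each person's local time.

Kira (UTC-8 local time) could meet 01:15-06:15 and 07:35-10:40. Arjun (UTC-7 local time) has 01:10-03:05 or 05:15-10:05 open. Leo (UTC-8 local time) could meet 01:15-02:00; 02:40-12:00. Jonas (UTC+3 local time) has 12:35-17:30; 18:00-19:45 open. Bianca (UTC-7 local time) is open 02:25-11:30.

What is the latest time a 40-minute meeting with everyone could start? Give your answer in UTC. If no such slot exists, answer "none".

Kira in UTC: 09:15-14:15, 15:35-18:40 (add 8h to convert from UTC-8).
Arjun in UTC: 08:10-10:05, 12:15-17:05 (add 7h to convert from UTC-7).
Leo in UTC: 09:15-10:00, 10:40-20:00 (add 8h to convert from UTC-8).
Jonas in UTC: 09:35-14:30, 15:00-16:45 (subtract 3h to convert from UTC+3).
Bianca in UTC: 09:25-18:30 (add 7h to convert from UTC-7).
Kira ∩ Arjun: 09:15-10:05, 12:15-14:15, 15:35-17:05.
Kira ∩ Arjun ∩ Leo: 09:15-10:00, 12:15-14:15, 15:35-17:05.
Kira ∩ Arjun ∩ Leo ∩ Jonas: 09:35-10:00, 12:15-14:15, 15:35-16:45.
Kira ∩ Arjun ∩ Leo ∩ Jonas ∩ Bianca: 09:35-10:00, 12:15-14:15, 15:35-16:45.
Those are the intersection windows.
The last common window of at least 40 minutes is 15:35-16:45; a 40-minute meeting can start as late as 16:05 and still end by 16:45.

16:05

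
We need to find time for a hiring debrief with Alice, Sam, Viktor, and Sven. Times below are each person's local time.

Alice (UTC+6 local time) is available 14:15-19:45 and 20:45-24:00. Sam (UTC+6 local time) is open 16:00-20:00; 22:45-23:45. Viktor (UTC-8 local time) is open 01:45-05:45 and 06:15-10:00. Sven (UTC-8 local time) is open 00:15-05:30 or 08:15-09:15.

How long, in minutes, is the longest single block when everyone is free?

Alice in UTC: 08:15-13:45, 14:45-18:00 (subtract 6h to convert from UTC+6).
Sam in UTC: 10:00-14:00, 16:45-17:45 (subtract 6h to convert from UTC+6).
Viktor in UTC: 09:45-13:45, 14:15-18:00 (add 8h to convert from UTC-8).
Sven in UTC: 08:15-13:30, 16:15-17:15 (add 8h to convert from UTC-8).
Alice ∩ Sam: 10:00-13:45, 16:45-17:45.
Alice ∩ Sam ∩ Viktor: 10:00-13:45, 16:45-17:45.
Alice ∩ Sam ∩ Viktor ∩ Sven: 10:00-13:30, 16:45-17:15.
So the common availability across everyone is 10:00-13:30, 16:45-17:15.
The longest is 10:00-13:30 at 210 minutes.

210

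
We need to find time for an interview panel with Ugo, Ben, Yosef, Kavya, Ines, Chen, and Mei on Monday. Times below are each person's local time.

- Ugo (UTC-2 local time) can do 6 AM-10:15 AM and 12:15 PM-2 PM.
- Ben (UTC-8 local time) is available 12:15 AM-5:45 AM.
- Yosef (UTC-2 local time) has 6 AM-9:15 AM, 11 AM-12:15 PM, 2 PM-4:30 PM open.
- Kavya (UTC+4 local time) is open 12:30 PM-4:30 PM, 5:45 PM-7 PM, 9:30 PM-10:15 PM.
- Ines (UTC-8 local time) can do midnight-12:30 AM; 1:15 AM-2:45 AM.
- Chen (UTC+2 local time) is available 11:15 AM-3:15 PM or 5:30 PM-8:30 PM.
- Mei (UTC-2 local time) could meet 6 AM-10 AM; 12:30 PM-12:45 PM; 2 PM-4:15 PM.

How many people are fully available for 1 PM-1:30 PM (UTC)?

2

Ugo in UTC: 08:00-12:15, 14:15-16:00 (add 2h to convert from UTC-2).
Ben in UTC: 08:15-13:45 (add 8h to convert from UTC-8).
Yosef in UTC: 08:00-11:15, 13:00-14:15, 16:00-18:30 (add 2h to convert from UTC-2).
Kavya in UTC: 08:30-12:30, 13:45-15:00, 17:30-18:15 (subtract 4h to convert from UTC+4).
Ines in UTC: 08:00-08:30, 09:15-10:45 (add 8h to convert from UTC-8).
Chen in UTC: 09:15-13:15, 15:30-18:30 (subtract 2h to convert from UTC+2).
Mei in UTC: 08:00-12:00, 14:30-14:45, 16:00-18:15 (add 2h to convert from UTC-2).
Ben and Yosef can make the full 13:00-13:30 slot — that's 2.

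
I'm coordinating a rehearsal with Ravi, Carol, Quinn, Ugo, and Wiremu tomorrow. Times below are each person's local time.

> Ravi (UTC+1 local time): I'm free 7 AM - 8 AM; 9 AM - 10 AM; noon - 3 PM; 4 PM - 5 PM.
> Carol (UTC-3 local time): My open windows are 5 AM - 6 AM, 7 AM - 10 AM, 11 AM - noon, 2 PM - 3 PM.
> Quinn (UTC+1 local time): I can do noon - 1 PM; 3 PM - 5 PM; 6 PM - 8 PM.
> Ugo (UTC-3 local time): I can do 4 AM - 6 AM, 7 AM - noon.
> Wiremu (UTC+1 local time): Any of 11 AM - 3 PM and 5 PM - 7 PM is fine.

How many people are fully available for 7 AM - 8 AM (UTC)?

Ravi in UTC: 06:00-07:00, 08:00-09:00, 11:00-14:00, 15:00-16:00 (subtract 1h to convert from UTC+1).
Carol in UTC: 08:00-09:00, 10:00-13:00, 14:00-15:00, 17:00-18:00 (add 3h to convert from UTC-3).
Quinn in UTC: 11:00-12:00, 14:00-16:00, 17:00-19:00 (subtract 1h to convert from UTC+1).
Ugo in UTC: 07:00-09:00, 10:00-15:00 (add 3h to convert from UTC-3).
Wiremu in UTC: 10:00-14:00, 16:00-18:00 (subtract 1h to convert from UTC+1).
Ugo can make the full 07:00-08:00 slot — that's 1.

1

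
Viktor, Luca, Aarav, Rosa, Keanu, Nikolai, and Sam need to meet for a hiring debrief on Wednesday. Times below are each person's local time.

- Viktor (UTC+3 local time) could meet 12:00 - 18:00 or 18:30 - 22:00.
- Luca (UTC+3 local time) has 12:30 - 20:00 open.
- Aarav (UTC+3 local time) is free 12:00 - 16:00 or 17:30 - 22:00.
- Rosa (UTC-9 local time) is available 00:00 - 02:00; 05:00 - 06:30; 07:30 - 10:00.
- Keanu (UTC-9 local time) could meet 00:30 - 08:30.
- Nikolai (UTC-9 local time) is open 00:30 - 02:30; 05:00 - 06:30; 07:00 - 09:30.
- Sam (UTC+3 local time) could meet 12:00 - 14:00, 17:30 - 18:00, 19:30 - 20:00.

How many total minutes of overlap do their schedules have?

Viktor in UTC: 09:00-15:00, 15:30-19:00 (subtract 3h to convert from UTC+3).
Luca in UTC: 09:30-17:00 (subtract 3h to convert from UTC+3).
Aarav in UTC: 09:00-13:00, 14:30-19:00 (subtract 3h to convert from UTC+3).
Rosa in UTC: 09:00-11:00, 14:00-15:30, 16:30-19:00 (add 9h to convert from UTC-9).
Keanu in UTC: 09:30-17:30 (add 9h to convert from UTC-9).
Nikolai in UTC: 09:30-11:30, 14:00-15:30, 16:00-18:30 (add 9h to convert from UTC-9).
Sam in UTC: 09:00-11:00, 14:30-15:00, 16:30-17:00 (subtract 3h to convert from UTC+3).
Viktor ∩ Luca: 09:30-15:00, 15:30-17:00.
Viktor ∩ Luca ∩ Aarav: 09:30-13:00, 14:30-15:00, 15:30-17:00.
Viktor ∩ Luca ∩ Aarav ∩ Rosa: 09:30-11:00, 14:30-15:00, 16:30-17:00.
Viktor ∩ Luca ∩ Aarav ∩ Rosa ∩ Keanu: 09:30-11:00, 14:30-15:00, 16:30-17:00.
Viktor ∩ Luca ∩ Aarav ∩ Rosa ∩ Keanu ∩ Nikolai: 09:30-11:00, 14:30-15:00, 16:30-17:00.
Viktor ∩ Luca ∩ Aarav ∩ Rosa ∩ Keanu ∩ Nikolai ∩ Sam: 09:30-11:00, 14:30-15:00, 16:30-17:00.
Those are the intersection windows.
Summing the common windows: 90 + 30 + 30 = 150 minutes.

150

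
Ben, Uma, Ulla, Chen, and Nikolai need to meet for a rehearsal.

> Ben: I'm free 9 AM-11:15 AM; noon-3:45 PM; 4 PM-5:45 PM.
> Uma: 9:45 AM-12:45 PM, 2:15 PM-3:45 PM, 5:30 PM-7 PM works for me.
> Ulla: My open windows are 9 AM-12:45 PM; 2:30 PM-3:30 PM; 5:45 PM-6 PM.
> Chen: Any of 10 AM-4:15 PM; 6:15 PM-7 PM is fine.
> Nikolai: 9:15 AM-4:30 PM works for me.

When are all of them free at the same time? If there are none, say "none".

10:00-11:15, 12:00-12:45, 14:30-15:30

Ben ∩ Uma: 09:45-11:15, 12:00-12:45, 14:15-15:45, 17:30-17:45.
Ben ∩ Uma ∩ Ulla: 09:45-11:15, 12:00-12:45, 14:30-15:30.
Ben ∩ Uma ∩ Ulla ∩ Chen: 10:00-11:15, 12:00-12:45, 14:30-15:30.
Ben ∩ Uma ∩ Ulla ∩ Chen ∩ Nikolai: 10:00-11:15, 12:00-12:45, 14:30-15:30.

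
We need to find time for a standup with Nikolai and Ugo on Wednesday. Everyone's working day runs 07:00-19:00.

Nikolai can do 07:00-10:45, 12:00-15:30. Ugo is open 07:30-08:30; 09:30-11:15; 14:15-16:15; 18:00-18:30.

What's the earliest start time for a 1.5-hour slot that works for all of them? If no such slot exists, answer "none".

Nikolai ∩ Ugo: 07:30-08:30, 09:30-10:45, 14:15-15:30.
No common window is at least 90 minutes long.

none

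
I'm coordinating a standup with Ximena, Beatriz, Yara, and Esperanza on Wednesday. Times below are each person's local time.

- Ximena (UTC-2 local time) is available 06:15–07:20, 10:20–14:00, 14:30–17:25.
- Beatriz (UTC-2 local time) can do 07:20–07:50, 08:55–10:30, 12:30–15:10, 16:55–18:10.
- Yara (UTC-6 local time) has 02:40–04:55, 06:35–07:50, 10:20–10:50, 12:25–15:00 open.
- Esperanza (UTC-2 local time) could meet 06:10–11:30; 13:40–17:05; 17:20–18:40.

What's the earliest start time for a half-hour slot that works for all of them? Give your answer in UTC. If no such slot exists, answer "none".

Ximena in UTC: 08:15-09:20, 12:20-16:00, 16:30-19:25 (add 2h to convert from UTC-2).
Beatriz in UTC: 09:20-09:50, 10:55-12:30, 14:30-17:10, 18:55-20:10 (add 2h to convert from UTC-2).
Yara in UTC: 08:40-10:55, 12:35-13:50, 16:20-16:50, 18:25-21:00 (add 6h to convert from UTC-6).
Esperanza in UTC: 08:10-13:30, 15:40-19:05, 19:20-20:40 (add 2h to convert from UTC-2).
Ximena ∩ Beatriz: 12:20-12:30, 14:30-16:00, 16:30-17:10, 18:55-19:25.
Ximena ∩ Beatriz ∩ Yara: 16:30-16:50, 18:55-19:25.
Ximena ∩ Beatriz ∩ Yara ∩ Esperanza: 16:30-16:50, 18:55-19:05, 19:20-19:25.
So the common availability across everyone is 16:30-16:50, 18:55-19:05, 19:20-19:25.
No common window is at least 30 minutes long.

none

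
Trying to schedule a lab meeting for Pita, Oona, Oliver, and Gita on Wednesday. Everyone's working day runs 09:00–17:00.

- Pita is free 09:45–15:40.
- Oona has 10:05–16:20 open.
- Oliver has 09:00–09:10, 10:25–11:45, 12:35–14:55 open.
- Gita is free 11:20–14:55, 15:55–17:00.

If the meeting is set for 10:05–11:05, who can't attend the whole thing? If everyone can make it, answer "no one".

Pita: free for 10:05-11:05. Oona: free for 10:05-11:05. Oliver: not fully free for 10:05-11:05. Gita: not fully free for 10:05-11:05.

Gita, Oliver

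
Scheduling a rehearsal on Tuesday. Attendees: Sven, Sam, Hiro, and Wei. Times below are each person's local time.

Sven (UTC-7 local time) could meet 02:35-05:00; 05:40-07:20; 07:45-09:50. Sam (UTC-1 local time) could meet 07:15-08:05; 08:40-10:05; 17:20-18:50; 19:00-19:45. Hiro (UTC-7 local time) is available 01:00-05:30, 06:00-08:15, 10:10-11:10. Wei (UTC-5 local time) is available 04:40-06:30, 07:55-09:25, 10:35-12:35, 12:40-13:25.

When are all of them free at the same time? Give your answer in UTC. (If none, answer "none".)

09:40-11:05

Sven in UTC: 09:35-12:00, 12:40-14:20, 14:45-16:50 (add 7h to convert from UTC-7).
Sam in UTC: 08:15-09:05, 09:40-11:05, 18:20-19:50, 20:00-20:45 (add 1h to convert from UTC-1).
Hiro in UTC: 08:00-12:30, 13:00-15:15, 17:10-18:10 (add 7h to convert from UTC-7).
Wei in UTC: 09:40-11:30, 12:55-14:25, 15:35-17:35, 17:40-18:25 (add 5h to convert from UTC-5).
Sven ∩ Sam: 09:40-11:05.
Sven ∩ Sam ∩ Hiro: 09:40-11:05.
Sven ∩ Sam ∩ Hiro ∩ Wei: 09:40-11:05.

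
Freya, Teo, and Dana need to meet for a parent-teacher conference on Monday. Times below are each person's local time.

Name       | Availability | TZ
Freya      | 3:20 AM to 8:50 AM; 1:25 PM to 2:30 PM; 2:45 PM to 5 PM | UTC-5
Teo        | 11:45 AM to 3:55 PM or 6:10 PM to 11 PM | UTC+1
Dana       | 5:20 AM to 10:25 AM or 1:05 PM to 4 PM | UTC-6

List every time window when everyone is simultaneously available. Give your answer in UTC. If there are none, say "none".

Freya in UTC: 08:20-13:50, 18:25-19:30, 19:45-22:00 (add 5h to convert from UTC-5).
Teo in UTC: 10:45-14:55, 17:10-22:00 (subtract 1h to convert from UTC+1).
Dana in UTC: 11:20-16:25, 19:05-22:00 (add 6h to convert from UTC-6).
Freya ∩ Teo: 10:45-13:50, 18:25-19:30, 19:45-22:00.
Freya ∩ Teo ∩ Dana: 11:20-13:50, 19:05-19:30, 19:45-22:00.

11:20-13:50, 19:05-19:30, 19:45-22:00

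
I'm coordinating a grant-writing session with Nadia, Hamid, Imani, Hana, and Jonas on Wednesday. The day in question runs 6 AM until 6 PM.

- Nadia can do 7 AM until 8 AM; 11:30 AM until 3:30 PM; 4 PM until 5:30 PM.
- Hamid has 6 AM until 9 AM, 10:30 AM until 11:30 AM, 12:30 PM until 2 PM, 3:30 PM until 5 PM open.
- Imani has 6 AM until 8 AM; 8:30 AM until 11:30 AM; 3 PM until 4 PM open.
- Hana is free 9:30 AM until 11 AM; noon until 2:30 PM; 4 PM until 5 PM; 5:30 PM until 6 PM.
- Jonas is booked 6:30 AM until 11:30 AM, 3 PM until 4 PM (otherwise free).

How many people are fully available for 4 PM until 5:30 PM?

2

Nadia free: 07:00-08:00, 11:30-15:30, 16:00-17:30.
Hamid free: 06:00-09:00, 10:30-11:30, 12:30-14:00, 15:30-17:00.
Imani free: 06:00-08:00, 08:30-11:30, 15:00-16:00.
Hana free: 09:30-11:00, 12:00-14:30, 16:00-17:00, 17:30-18:00.
Jonas free: 06:00-06:30, 11:30-15:00, 16:00-18:00 (invert busy blocks within the working day).
Nadia and Jonas can make the full 16:00-17:30 slot — that's 2.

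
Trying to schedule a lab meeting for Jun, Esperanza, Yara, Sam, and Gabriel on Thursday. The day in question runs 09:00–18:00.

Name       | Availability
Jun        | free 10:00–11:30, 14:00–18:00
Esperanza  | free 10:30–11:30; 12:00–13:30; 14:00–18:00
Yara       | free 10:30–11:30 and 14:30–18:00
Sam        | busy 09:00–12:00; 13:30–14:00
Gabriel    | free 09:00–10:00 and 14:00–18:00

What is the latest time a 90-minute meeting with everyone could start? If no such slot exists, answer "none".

Jun free: 10:00-11:30, 14:00-18:00.
Esperanza free: 10:30-11:30, 12:00-13:30, 14:00-18:00.
Yara free: 10:30-11:30, 14:30-18:00.
Sam free: 12:00-13:30, 14:00-18:00 (invert busy blocks within the working day).
Gabriel free: 09:00-10:00, 14:00-18:00.
Jun ∩ Esperanza: 10:30-11:30, 14:00-18:00.
Jun ∩ Esperanza ∩ Yara: 10:30-11:30, 14:30-18:00.
Jun ∩ Esperanza ∩ Yara ∩ Sam: 14:30-18:00.
Jun ∩ Esperanza ∩ Yara ∩ Sam ∩ Gabriel: 14:30-18:00.
The last common window of at least 90 minutes is 14:30-18:00; a 90-minute meeting can start as late as 16:30 and still end by 18:00.

16:30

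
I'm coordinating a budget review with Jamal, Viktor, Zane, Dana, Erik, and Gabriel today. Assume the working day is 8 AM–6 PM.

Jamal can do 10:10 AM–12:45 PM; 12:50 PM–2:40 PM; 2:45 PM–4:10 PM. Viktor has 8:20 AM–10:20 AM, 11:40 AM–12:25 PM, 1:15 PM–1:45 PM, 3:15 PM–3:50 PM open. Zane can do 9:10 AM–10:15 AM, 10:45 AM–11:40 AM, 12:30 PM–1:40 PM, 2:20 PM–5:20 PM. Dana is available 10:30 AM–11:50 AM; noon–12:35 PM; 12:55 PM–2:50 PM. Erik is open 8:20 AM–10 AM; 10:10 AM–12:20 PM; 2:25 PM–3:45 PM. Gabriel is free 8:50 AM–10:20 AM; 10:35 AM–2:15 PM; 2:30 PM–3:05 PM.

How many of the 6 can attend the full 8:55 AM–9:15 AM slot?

Viktor, Erik, and Gabriel can make the full 08:55-09:15 slot — that's 3.

3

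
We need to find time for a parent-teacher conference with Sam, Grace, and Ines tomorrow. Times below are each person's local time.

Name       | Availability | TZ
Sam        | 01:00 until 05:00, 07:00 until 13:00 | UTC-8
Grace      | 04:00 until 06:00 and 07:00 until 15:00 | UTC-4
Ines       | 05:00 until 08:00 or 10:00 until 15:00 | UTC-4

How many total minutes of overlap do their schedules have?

360

Sam in UTC: 09:00-13:00, 15:00-21:00 (add 8h to convert from UTC-8).
Grace in UTC: 08:00-10:00, 11:00-19:00 (add 4h to convert from UTC-4).
Ines in UTC: 09:00-12:00, 14:00-19:00 (add 4h to convert from UTC-4).
Sam ∩ Grace: 09:00-10:00, 11:00-13:00, 15:00-19:00.
Sam ∩ Grace ∩ Ines: 09:00-10:00, 11:00-12:00, 15:00-19:00.
So the common availability across everyone is 09:00-10:00, 11:00-12:00, 15:00-19:00.
Summing the common windows: 60 + 60 + 240 = 360 minutes.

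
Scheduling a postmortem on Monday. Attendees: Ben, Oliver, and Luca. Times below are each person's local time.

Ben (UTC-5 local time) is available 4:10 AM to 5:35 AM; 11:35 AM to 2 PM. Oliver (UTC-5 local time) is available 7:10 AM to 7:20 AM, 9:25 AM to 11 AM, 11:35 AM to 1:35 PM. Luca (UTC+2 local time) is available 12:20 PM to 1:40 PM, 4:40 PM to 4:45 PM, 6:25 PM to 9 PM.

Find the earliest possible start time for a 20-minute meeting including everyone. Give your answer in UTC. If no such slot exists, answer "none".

Ben in UTC: 09:10-10:35, 16:35-19:00 (add 5h to convert from UTC-5).
Oliver in UTC: 12:10-12:20, 14:25-16:00, 16:35-18:35 (add 5h to convert from UTC-5).
Luca in UTC: 10:20-11:40, 14:40-14:45, 16:25-19:00 (subtract 2h to convert from UTC+2).
Ben ∩ Oliver: 16:35-18:35.
Ben ∩ Oliver ∩ Luca: 16:35-18:35.
The first common window of at least 20 minutes is 16:35-18:35, so the earliest start is 16:35.

16:35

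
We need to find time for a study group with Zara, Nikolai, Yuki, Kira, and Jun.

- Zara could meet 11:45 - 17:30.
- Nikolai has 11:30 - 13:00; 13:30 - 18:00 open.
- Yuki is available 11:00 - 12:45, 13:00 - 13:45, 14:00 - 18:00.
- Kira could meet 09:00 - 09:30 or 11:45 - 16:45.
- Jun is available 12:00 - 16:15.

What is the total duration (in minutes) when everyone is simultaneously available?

195

Zara ∩ Nikolai: 11:45-13:00, 13:30-17:30.
Zara ∩ Nikolai ∩ Yuki: 11:45-12:45, 13:30-13:45, 14:00-17:30.
Zara ∩ Nikolai ∩ Yuki ∩ Kira: 11:45-12:45, 13:30-13:45, 14:00-16:45.
Zara ∩ Nikolai ∩ Yuki ∩ Kira ∩ Jun: 12:00-12:45, 13:30-13:45, 14:00-16:15.
Those are the intersection windows.
Summing the common windows: 45 + 15 + 135 = 195 minutes.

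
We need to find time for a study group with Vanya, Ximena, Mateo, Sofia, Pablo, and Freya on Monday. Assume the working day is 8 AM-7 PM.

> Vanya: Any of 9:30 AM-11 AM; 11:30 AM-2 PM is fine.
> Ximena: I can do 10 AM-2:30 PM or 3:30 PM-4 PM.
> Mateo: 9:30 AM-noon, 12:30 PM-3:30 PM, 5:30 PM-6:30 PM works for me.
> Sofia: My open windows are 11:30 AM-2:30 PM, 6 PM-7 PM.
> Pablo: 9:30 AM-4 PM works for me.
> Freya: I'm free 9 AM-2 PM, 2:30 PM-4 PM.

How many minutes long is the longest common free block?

90

Vanya ∩ Ximena: 10:00-11:00, 11:30-14:00.
Vanya ∩ Ximena ∩ Mateo: 10:00-11:00, 11:30-12:00, 12:30-14:00.
Vanya ∩ Ximena ∩ Mateo ∩ Sofia: 11:30-12:00, 12:30-14:00.
Vanya ∩ Ximena ∩ Mateo ∩ Sofia ∩ Pablo: 11:30-12:00, 12:30-14:00.
Vanya ∩ Ximena ∩ Mateo ∩ Sofia ∩ Pablo ∩ Freya: 11:30-12:00, 12:30-14:00.
So the common availability across everyone is 11:30-12:00, 12:30-14:00.
The longest is 12:30-14:00 at 90 minutes.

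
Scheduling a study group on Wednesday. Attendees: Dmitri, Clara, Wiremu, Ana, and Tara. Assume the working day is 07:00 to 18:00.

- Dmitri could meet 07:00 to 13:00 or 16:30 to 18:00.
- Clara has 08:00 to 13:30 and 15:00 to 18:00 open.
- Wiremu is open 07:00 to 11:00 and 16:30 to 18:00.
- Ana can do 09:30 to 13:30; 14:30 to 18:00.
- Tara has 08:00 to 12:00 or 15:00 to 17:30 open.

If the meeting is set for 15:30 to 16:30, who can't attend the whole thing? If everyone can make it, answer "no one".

Dmitri, Wiremu

Dmitri: not fully free for 15:30-16:30. Clara: free for 15:30-16:30. Wiremu: not fully free for 15:30-16:30. Ana: free for 15:30-16:30. Tara: free for 15:30-16:30.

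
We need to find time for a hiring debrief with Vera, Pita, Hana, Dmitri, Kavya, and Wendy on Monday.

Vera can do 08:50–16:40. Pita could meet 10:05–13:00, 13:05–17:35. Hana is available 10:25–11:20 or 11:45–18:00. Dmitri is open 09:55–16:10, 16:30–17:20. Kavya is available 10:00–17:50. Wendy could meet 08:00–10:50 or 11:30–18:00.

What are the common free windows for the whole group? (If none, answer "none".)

Vera ∩ Pita: 10:05-13:00, 13:05-16:40.
Vera ∩ Pita ∩ Hana: 10:25-11:20, 11:45-13:00, 13:05-16:40.
Vera ∩ Pita ∩ Hana ∩ Dmitri: 10:25-11:20, 11:45-13:00, 13:05-16:10, 16:30-16:40.
Vera ∩ Pita ∩ Hana ∩ Dmitri ∩ Kavya: 10:25-11:20, 11:45-13:00, 13:05-16:10, 16:30-16:40.
Vera ∩ Pita ∩ Hana ∩ Dmitri ∩ Kavya ∩ Wendy: 10:25-10:50, 11:45-13:00, 13:05-16:10, 16:30-16:40.

10:25-10:50, 11:45-13:00, 13:05-16:10, 16:30-16:40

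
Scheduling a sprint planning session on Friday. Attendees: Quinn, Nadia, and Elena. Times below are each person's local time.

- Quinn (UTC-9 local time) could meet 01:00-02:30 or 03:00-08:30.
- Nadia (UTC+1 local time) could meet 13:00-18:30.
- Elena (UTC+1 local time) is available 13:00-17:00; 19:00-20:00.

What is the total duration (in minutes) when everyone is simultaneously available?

Quinn in UTC: 10:00-11:30, 12:00-17:30 (add 9h to convert from UTC-9).
Nadia in UTC: 12:00-17:30 (subtract 1h to convert from UTC+1).
Elena in UTC: 12:00-16:00, 18:00-19:00 (subtract 1h to convert from UTC+1).
Quinn ∩ Nadia: 12:00-17:30.
Quinn ∩ Nadia ∩ Elena: 12:00-16:00.
That's a single block of 240 minutes.

240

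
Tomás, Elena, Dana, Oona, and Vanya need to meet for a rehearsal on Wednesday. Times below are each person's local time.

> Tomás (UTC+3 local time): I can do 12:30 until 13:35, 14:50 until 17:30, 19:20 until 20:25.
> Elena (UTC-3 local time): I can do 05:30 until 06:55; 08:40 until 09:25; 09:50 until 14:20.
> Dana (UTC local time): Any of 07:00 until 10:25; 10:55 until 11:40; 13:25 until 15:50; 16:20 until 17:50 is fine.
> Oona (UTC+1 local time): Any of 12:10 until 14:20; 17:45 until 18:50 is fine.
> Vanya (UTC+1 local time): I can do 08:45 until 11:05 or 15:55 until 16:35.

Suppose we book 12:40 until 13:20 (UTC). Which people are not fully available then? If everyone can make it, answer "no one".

Tomás in UTC: 09:30-10:35, 11:50-14:30, 16:20-17:25 (subtract 3h to convert from UTC+3).
Elena in UTC: 08:30-09:55, 11:40-12:25, 12:50-17:20 (add 3h to convert from UTC-3).
Dana in UTC: 07:00-10:25, 10:55-11:40, 13:25-15:50, 16:20-17:50.
Oona in UTC: 11:10-13:20, 16:45-17:50 (subtract 1h to convert from UTC+1).
Vanya in UTC: 07:45-10:05, 14:55-15:35 (subtract 1h to convert from UTC+1).
Tomás: free for 12:40-13:20. Elena: not fully free for 12:40-13:20. Dana: not fully free for 12:40-13:20. Oona: free for 12:40-13:20. Vanya: not fully free for 12:40-13:20.

Dana, Elena, Vanya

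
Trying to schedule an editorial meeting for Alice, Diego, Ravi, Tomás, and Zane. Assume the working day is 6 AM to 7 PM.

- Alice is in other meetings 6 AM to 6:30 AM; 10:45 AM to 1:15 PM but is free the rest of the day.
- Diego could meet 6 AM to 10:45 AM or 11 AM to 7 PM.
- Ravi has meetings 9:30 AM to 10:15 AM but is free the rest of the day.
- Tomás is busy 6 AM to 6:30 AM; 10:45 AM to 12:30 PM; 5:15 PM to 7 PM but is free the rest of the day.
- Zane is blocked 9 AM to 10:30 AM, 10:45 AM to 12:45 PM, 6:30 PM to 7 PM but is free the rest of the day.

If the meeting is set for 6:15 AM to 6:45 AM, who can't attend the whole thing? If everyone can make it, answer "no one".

Alice, Tomás

Alice free: 06:30-10:45, 13:15-19:00 (invert busy blocks within the working day).
Diego free: 06:00-10:45, 11:00-19:00.
Ravi free: 06:00-09:30, 10:15-19:00 (invert busy blocks within the working day).
Tomás free: 06:30-10:45, 12:30-17:15 (invert busy blocks within the working day).
Zane free: 06:00-09:00, 10:30-10:45, 12:45-18:30 (invert busy blocks within the working day).
Alice: not fully free for 06:15-06:45. Diego: free for 06:15-06:45. Ravi: free for 06:15-06:45. Tomás: not fully free for 06:15-06:45. Zane: free for 06:15-06:45.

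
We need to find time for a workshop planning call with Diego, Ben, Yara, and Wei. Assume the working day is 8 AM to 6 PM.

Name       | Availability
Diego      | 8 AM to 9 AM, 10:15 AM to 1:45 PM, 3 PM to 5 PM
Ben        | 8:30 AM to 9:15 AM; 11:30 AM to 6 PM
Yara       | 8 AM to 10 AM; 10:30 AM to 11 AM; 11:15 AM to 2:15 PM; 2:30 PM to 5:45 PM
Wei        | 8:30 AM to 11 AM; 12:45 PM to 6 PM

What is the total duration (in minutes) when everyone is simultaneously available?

Diego ∩ Ben: 08:30-09:00, 11:30-13:45, 15:00-17:00.
Diego ∩ Ben ∩ Yara: 08:30-09:00, 11:30-13:45, 15:00-17:00.
Diego ∩ Ben ∩ Yara ∩ Wei: 08:30-09:00, 12:45-13:45, 15:00-17:00.
Summing the common windows: 30 + 60 + 120 = 210 minutes.

210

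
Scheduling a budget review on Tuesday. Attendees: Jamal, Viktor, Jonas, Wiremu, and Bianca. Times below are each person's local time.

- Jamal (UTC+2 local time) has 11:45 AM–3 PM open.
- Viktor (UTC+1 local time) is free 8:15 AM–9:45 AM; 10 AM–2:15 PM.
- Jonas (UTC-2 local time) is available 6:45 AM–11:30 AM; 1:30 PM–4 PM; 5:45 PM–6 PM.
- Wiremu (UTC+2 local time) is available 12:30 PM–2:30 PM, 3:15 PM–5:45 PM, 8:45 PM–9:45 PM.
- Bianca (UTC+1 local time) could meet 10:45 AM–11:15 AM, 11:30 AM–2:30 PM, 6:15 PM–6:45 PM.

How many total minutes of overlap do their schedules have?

Jamal in UTC: 09:45-13:00 (subtract 2h to convert from UTC+2).
Viktor in UTC: 07:15-08:45, 09:00-13:15 (subtract 1h to convert from UTC+1).
Jonas in UTC: 08:45-13:30, 15:30-18:00, 19:45-20:00 (add 2h to convert from UTC-2).
Wiremu in UTC: 10:30-12:30, 13:15-15:45, 18:45-19:45 (subtract 2h to convert from UTC+2).
Bianca in UTC: 09:45-10:15, 10:30-13:30, 17:15-17:45 (subtract 1h to convert from UTC+1).
Jamal ∩ Viktor: 09:45-13:00.
Jamal ∩ Viktor ∩ Jonas: 09:45-13:00.
Jamal ∩ Viktor ∩ Jonas ∩ Wiremu: 10:30-12:30.
Jamal ∩ Viktor ∩ Jonas ∩ Wiremu ∩ Bianca: 10:30-12:30.
So the common availability across everyone is 10:30-12:30.
That's a single block of 120 minutes.

120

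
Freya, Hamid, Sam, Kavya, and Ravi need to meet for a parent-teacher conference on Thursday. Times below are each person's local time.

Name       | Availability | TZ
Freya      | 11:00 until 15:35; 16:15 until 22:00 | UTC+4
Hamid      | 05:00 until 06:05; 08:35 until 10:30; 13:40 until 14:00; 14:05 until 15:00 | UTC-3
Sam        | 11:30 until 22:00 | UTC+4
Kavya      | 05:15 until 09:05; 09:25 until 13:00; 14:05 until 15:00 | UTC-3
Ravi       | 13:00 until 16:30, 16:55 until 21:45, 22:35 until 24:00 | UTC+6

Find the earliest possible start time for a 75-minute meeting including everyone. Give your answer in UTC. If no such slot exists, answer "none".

Freya in UTC: 07:00-11:35, 12:15-18:00 (subtract 4h to convert from UTC+4).
Hamid in UTC: 08:00-09:05, 11:35-13:30, 16:40-17:00, 17:05-18:00 (add 3h to convert from UTC-3).
Sam in UTC: 07:30-18:00 (subtract 4h to convert from UTC+4).
Kavya in UTC: 08:15-12:05, 12:25-16:00, 17:05-18:00 (add 3h to convert from UTC-3).
Ravi in UTC: 07:00-10:30, 10:55-15:45, 16:35-18:00 (subtract 6h to convert from UTC+6).
Freya ∩ Hamid: 08:00-09:05, 12:15-13:30, 16:40-17:00, 17:05-18:00.
Freya ∩ Hamid ∩ Sam: 08:00-09:05, 12:15-13:30, 16:40-17:00, 17:05-18:00.
Freya ∩ Hamid ∩ Sam ∩ Kavya: 08:15-09:05, 12:25-13:30, 17:05-18:00.
Freya ∩ Hamid ∩ Sam ∩ Kavya ∩ Ravi: 08:15-09:05, 12:25-13:30, 17:05-18:00.
So the common availability across everyone is 08:15-09:05, 12:25-13:30, 17:05-18:00.
No common window is at least 75 minutes long.

none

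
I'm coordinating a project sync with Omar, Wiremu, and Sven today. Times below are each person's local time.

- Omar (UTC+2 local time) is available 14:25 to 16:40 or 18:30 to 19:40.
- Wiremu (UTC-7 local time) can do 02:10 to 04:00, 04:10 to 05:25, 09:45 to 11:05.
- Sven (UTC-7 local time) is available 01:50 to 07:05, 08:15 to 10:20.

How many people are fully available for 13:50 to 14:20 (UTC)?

Omar in UTC: 12:25-14:40, 16:30-17:40 (subtract 2h to convert from UTC+2).
Wiremu in UTC: 09:10-11:00, 11:10-12:25, 16:45-18:05 (add 7h to convert from UTC-7).
Sven in UTC: 08:50-14:05, 15:15-17:20 (add 7h to convert from UTC-7).
Omar can make the full 13:50-14:20 slot — that's 1.

1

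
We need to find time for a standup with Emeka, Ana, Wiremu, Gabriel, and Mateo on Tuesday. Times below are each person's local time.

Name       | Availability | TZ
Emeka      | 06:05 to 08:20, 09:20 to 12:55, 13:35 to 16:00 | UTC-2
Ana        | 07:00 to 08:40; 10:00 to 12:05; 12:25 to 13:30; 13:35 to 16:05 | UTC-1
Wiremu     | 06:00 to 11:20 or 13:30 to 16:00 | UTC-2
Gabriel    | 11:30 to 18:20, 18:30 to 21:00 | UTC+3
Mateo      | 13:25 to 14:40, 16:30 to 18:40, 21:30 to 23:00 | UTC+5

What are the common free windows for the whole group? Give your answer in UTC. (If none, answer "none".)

08:30-09:40, 11:30-13:05, 16:30-17:05

Emeka in UTC: 08:05-10:20, 11:20-14:55, 15:35-18:00 (add 2h to convert from UTC-2).
Ana in UTC: 08:00-09:40, 11:00-13:05, 13:25-14:30, 14:35-17:05 (add 1h to convert from UTC-1).
Wiremu in UTC: 08:00-13:20, 15:30-18:00 (add 2h to convert from UTC-2).
Gabriel in UTC: 08:30-15:20, 15:30-18:00 (subtract 3h to convert from UTC+3).
Mateo in UTC: 08:25-09:40, 11:30-13:40, 16:30-18:00 (subtract 5h to convert from UTC+5).
Emeka ∩ Ana: 08:05-09:40, 11:20-13:05, 13:25-14:30, 14:35-14:55, 15:35-17:05.
Emeka ∩ Ana ∩ Wiremu: 08:05-09:40, 11:20-13:05, 15:35-17:05.
Emeka ∩ Ana ∩ Wiremu ∩ Gabriel: 08:30-09:40, 11:20-13:05, 15:35-17:05.
Emeka ∩ Ana ∩ Wiremu ∩ Gabriel ∩ Mateo: 08:30-09:40, 11:30-13:05, 16:30-17:05.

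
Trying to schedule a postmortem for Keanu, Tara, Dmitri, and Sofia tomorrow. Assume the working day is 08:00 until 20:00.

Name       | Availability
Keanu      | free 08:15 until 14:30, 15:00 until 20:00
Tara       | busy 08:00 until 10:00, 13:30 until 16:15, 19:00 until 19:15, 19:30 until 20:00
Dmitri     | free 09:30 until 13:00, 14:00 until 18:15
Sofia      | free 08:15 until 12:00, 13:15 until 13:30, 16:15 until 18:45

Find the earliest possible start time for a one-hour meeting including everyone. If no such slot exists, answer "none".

Keanu free: 08:15-14:30, 15:00-20:00.
Tara free: 10:00-13:30, 16:15-19:00, 19:15-19:30 (invert busy blocks within the working day).
Dmitri free: 09:30-13:00, 14:00-18:15.
Sofia free: 08:15-12:00, 13:15-13:30, 16:15-18:45.
Keanu ∩ Tara: 10:00-13:30, 16:15-19:00, 19:15-19:30.
Keanu ∩ Tara ∩ Dmitri: 10:00-13:00, 16:15-18:15.
Keanu ∩ Tara ∩ Dmitri ∩ Sofia: 10:00-12:00, 16:15-18:15.
Those are the intersection windows.
The first common window of at least 60 minutes is 10:00-12:00, so the earliest start is 10:00.

10:00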